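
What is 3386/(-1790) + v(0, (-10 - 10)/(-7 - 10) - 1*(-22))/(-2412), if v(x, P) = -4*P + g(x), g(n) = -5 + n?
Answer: -67933177/36698580 ≈ -1.8511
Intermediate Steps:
v(x, P) = -5 + x - 4*P (v(x, P) = -4*P + (-5 + x) = -5 + x - 4*P)
3386/(-1790) + v(0, (-10 - 10)/(-7 - 10) - 1*(-22))/(-2412) = 3386/(-1790) + (-5 + 0 - 4*((-10 - 10)/(-7 - 10) - 1*(-22)))/(-2412) = 3386*(-1/1790) + (-5 + 0 - 4*(-20/(-17) + 22))*(-1/2412) = -1693/895 + (-5 + 0 - 4*(-20*(-1/17) + 22))*(-1/2412) = -1693/895 + (-5 + 0 - 4*(20/17 + 22))*(-1/2412) = -1693/895 + (-5 + 0 - 4*394/17)*(-1/2412) = -1693/895 + (-5 + 0 - 1576/17)*(-1/2412) = -1693/895 - 1661/17*(-1/2412) = -1693/895 + 1661/41004 = -67933177/36698580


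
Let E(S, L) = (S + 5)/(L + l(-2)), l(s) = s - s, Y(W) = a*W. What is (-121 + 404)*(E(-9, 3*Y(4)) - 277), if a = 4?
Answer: -940975/12 ≈ -78415.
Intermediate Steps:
Y(W) = 4*W
l(s) = 0
E(S, L) = (5 + S)/L (E(S, L) = (S + 5)/(L + 0) = (5 + S)/L)
(-121 + 404)*(E(-9, 3*Y(4)) - 277) = (-121 + 404)*((5 - 9)/((3*(4*4))) - 277) = 283*(-4/(3*16) - 277) = 283*(-4/48 - 277) = 283*((1/48)*(-4) - 277) = 283*(-1/12 - 277) = 283*(-3325/12) = -940975/12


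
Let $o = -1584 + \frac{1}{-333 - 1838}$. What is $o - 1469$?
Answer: $- \frac{6628064}{2171} \approx -3053.0$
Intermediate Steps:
$o = - \frac{3438865}{2171}$ ($o = -1584 + \frac{1}{-2171} = -1584 - \frac{1}{2171} = - \frac{3438865}{2171} \approx -1584.0$)
$o - 1469 = - \frac{3438865}{2171} - 1469 = - \frac{6628064}{2171}$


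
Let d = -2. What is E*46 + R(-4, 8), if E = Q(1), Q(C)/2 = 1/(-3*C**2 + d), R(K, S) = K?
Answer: -112/5 ≈ -22.400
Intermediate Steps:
Q(C) = 2/(-2 - 3*C**2) (Q(C) = 2/(-3*C**2 - 2) = 2/(-2 - 3*C**2))
E = -2/5 (E = -2/(2 + 3*1**2) = -2/(2 + 3*1) = -2/(2 + 3) = -2/5 ≈ -0.40000)
E*46 + R(-4, 8) = -2/5*46 - 4 = -92/5 - 4 = -112/5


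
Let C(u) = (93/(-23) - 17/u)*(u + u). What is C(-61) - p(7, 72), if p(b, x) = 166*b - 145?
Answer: -12827/23 ≈ -557.70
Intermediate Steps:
p(b, x) = -145 + 166*b
C(u) = 2*u*(-93/23 - 17/u) (C(u) = (93*(-1/23) - 17/u)*(2*u) = (-93/23 - 17/u)*(2*u) = 2*u*(-93/23 - 17/u))
C(-61) - p(7, 72) = (-34 - 186/23*(-61)) - (-145 + 166*7) = (-34 + 11346/23) - (-145 + 1162) = 10564/23 - 1*1017 = 10564/23 - 1017 = -12827/23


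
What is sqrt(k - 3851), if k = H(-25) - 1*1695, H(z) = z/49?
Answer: 73*I*sqrt(51)/7 ≈ 74.475*I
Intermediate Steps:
H(z) = z/49 (H(z) = z*(1/49) = z/49)
k = -83080/49 (k = (1/49)*(-25) - 1*1695 = -25/49 - 1695 = -83080/49 ≈ -1695.5)
sqrt(k - 3851) = sqrt(-83080/49 - 3851) = sqrt(-271779/49) = 73*I*sqrt(51)/7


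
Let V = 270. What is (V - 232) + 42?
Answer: 80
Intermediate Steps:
(V - 232) + 42 = (270 - 232) + 42 = 38 + 42 = 80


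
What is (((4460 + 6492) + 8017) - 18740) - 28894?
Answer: -28665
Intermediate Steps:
(((4460 + 6492) + 8017) - 18740) - 28894 = ((10952 + 8017) - 18740) - 28894 = (18969 - 18740) - 28894 = 229 - 28894 = -28665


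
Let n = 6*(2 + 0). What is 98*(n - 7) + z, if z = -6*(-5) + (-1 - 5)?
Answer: 514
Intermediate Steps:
z = 24 (z = 30 - 6 = 24)
n = 12 (n = 6*2 = 12)
98*(n - 7) + z = 98*(12 - 7) + 24 = 98*5 + 24 = 490 + 24 = 514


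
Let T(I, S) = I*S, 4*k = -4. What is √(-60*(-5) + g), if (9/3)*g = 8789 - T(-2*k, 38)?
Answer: √28839/3 ≈ 56.607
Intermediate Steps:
k = -1 (k = (¼)*(-4) = -1)
g = 8713/3 (g = (8789 - (-2*(-1))*38)/3 = (8789 - 2*38)/3 = (8789 - 1*76)/3 = (8789 - 76)/3 = (⅓)*8713 = 8713/3 ≈ 2904.3)
√(-60*(-5) + g) = √(-60*(-5) + 8713/3) = √(300 + 8713/3) = √(9613/3) = √28839/3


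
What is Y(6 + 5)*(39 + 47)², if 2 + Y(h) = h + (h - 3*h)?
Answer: -96148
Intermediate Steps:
Y(h) = -2 - h (Y(h) = -2 + (h + (h - 3*h)) = -2 + (h - 2*h) = -2 - h)
Y(6 + 5)*(39 + 47)² = (-2 - (6 + 5))*(39 + 47)² = (-2 - 1*11)*86² = (-2 - 11)*7396 = -13*7396 = -96148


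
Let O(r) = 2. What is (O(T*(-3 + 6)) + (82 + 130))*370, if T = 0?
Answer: 79180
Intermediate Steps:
(O(T*(-3 + 6)) + (82 + 130))*370 = (2 + (82 + 130))*370 = (2 + 212)*370 = 214*370 = 79180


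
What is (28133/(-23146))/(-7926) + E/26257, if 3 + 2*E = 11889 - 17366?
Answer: -501928548859/4816983081372 ≈ -0.10420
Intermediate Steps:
E = -2740 (E = -3/2 + (11889 - 17366)/2 = -3/2 + (1/2)*(-5477) = -3/2 - 5477/2 = -2740)
(28133/(-23146))/(-7926) + E/26257 = (28133/(-23146))/(-7926) - 2740/26257 = (28133*(-1/23146))*(-1/7926) - 2740*1/26257 = -28133/23146*(-1/7926) - 2740/26257 = 28133/183455196 - 2740/26257 = -501928548859/4816983081372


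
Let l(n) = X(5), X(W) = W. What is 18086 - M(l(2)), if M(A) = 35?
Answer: 18051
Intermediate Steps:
l(n) = 5
18086 - M(l(2)) = 18086 - 1*35 = 18086 - 35 = 18051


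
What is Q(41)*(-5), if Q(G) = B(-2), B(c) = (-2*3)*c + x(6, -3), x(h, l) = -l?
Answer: -75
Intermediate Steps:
B(c) = 3 - 6*c (B(c) = (-2*3)*c - 1*(-3) = -6*c + 3 = 3 - 6*c)
Q(G) = 15 (Q(G) = 3 - 6*(-2) = 3 + 12 = 15)
Q(41)*(-5) = 15*(-5) = -75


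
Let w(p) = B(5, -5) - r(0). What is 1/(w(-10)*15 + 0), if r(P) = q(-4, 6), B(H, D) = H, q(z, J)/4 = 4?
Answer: -1/165 ≈ -0.0060606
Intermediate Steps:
q(z, J) = 16 (q(z, J) = 4*4 = 16)
r(P) = 16
w(p) = -11 (w(p) = 5 - 1*16 = 5 - 16 = -11)
1/(w(-10)*15 + 0) = 1/(-11*15 + 0) = 1/(-165 + 0) = 1/(-165) = -1/165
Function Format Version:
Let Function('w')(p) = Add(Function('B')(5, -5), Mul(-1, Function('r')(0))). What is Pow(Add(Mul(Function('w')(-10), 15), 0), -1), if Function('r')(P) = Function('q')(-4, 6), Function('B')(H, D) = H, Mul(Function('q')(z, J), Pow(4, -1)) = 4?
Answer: Rational(-1, 165) ≈ -0.0060606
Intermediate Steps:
Function('q')(z, J) = 16 (Function('q')(z, J) = Mul(4, 4) = 16)
Function('r')(P) = 16
Function('w')(p) = -11 (Function('w')(p) = Add(5, Mul(-1, 16)) = Add(5, -16) = -11)
Pow(Add(Mul(Function('w')(-10), 15), 0), -1) = Pow(Add(Mul(-11, 15), 0), -1) = Pow(Add(-165, 0), -1) = Pow(-165, -1) = Rational(-1, 165)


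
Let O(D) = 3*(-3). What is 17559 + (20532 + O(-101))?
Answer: 38082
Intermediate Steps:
O(D) = -9
17559 + (20532 + O(-101)) = 17559 + (20532 - 9) = 17559 + 20523 = 38082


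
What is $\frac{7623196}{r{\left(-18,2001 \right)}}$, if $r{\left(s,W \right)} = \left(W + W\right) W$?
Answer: $\frac{3811598}{4004001} \approx 0.95195$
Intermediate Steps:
$r{\left(s,W \right)} = 2 W^{2}$ ($r{\left(s,W \right)} = 2 W W = 2 W^{2}$)
$\frac{7623196}{r{\left(-18,2001 \right)}} = \frac{7623196}{2 \cdot 2001^{2}} = \frac{7623196}{2 \cdot 4004001} = \frac{7623196}{8008002} = 7623196 \cdot \frac{1}{8008002} = \frac{3811598}{4004001}$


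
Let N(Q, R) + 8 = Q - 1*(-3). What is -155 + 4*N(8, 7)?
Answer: -143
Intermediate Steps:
N(Q, R) = -5 + Q (N(Q, R) = -8 + (Q - 1*(-3)) = -8 + (Q + 3) = -8 + (3 + Q) = -5 + Q)
-155 + 4*N(8, 7) = -155 + 4*(-5 + 8) = -155 + 4*3 = -155 + 12 = -143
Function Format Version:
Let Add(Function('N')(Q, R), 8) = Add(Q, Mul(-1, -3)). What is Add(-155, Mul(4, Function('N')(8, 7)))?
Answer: -143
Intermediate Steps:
Function('N')(Q, R) = Add(-5, Q) (Function('N')(Q, R) = Add(-8, Add(Q, Mul(-1, -3))) = Add(-8, Add(Q, 3)) = Add(-8, Add(3, Q)) = Add(-5, Q))
Add(-155, Mul(4, Function('N')(8, 7))) = Add(-155, Mul(4, Add(-5, 8))) = Add(-155, Mul(4, 3)) = Add(-155, 12) = -143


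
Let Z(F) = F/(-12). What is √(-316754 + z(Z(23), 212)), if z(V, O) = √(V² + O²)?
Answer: √(-11403144 + 3*√6472465)/6 ≈ 562.62*I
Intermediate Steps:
Z(F) = -F/12 (Z(F) = F*(-1/12) = -F/12)
z(V, O) = √(O² + V²)
√(-316754 + z(Z(23), 212)) = √(-316754 + √(212² + (-1/12*23)²)) = √(-316754 + √(44944 + (-23/12)²)) = √(-316754 + √(44944 + 529/144)) = √(-316754 + √(6472465/144)) = √(-316754 + √6472465/12)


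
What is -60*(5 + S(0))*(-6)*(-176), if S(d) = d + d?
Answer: -316800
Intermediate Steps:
S(d) = 2*d
-60*(5 + S(0))*(-6)*(-176) = -60*(5 + 2*0)*(-6)*(-176) = -60*(5 + 0)*(-6)*(-176) = -300*(-6)*(-176) = -60*(-30)*(-176) = 1800*(-176) = -316800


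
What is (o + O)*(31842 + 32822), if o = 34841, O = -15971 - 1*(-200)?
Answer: 1233142480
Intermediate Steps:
O = -15771 (O = -15971 + 200 = -15771)
(o + O)*(31842 + 32822) = (34841 - 15771)*(31842 + 32822) = 19070*64664 = 1233142480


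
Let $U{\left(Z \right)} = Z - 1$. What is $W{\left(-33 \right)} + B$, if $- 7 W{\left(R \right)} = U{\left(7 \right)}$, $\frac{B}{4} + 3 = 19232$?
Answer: $\frac{538406}{7} \approx 76915.0$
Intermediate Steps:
$U{\left(Z \right)} = -1 + Z$ ($U{\left(Z \right)} = Z - 1 = -1 + Z$)
$B = 76916$ ($B = -12 + 4 \cdot 19232 = -12 + 76928 = 76916$)
$W{\left(R \right)} = - \frac{6}{7}$ ($W{\left(R \right)} = - \frac{-1 + 7}{7} = \left(- \frac{1}{7}\right) 6 = - \frac{6}{7}$)
$W{\left(-33 \right)} + B = - \frac{6}{7} + 76916 = \frac{538406}{7}$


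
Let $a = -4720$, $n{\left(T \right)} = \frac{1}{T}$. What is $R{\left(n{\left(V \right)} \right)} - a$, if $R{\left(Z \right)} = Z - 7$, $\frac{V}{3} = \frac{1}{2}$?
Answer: $\frac{14141}{3} \approx 4713.7$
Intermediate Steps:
$V = \frac{3}{2} \approx 1.5$
$R{\left(Z \right)} = -7 + Z$ ($R{\left(Z \right)} = Z - 7 = -7 + Z$)
$R{\left(n{\left(V \right)} \right)} - a = \left(-7 + \frac{1}{\frac{3}{2}}\right) - -4720 = \left(-7 + \frac{2}{3}\right) + 4720 = - \frac{19}{3} + 4720 = \frac{14141}{3}$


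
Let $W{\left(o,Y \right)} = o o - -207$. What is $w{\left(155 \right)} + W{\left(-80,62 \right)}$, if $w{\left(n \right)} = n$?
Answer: $6762$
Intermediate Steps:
$W{\left(o,Y \right)} = 207 + o^{2}$ ($W{\left(o,Y \right)} = o^{2} + 207 = 207 + o^{2}$)
$w{\left(155 \right)} + W{\left(-80,62 \right)} = 155 + \left(207 + \left(-80\right)^{2}\right) = 155 + \left(207 + 6400\right) = 155 + 6607 = 6762$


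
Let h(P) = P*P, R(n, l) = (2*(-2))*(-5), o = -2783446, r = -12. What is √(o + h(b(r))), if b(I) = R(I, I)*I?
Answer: I*√2725846 ≈ 1651.0*I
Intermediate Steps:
R(n, l) = 20 (R(n, l) = -4*(-5) = 20)
b(I) = 20*I
h(P) = P²
√(o + h(b(r))) = √(-2783446 + (20*(-12))²) = √(-2783446 + (-240)²) = √(-2783446 + 57600) = √(-2725846) = I*√2725846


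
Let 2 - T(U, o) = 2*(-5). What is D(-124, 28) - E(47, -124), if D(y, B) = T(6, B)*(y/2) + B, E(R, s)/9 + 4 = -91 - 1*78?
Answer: 841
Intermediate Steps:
E(R, s) = -1557 (E(R, s) = -36 + 9*(-91 - 1*78) = -36 + 9*(-91 - 78) = -36 + 9*(-169) = -36 - 1521 = -1557)
T(U, o) = 12 (T(U, o) = 2 - 2*(-5) = 2 - 1*(-10) = 2 + 10 = 12)
D(y, B) = B + 6*y (D(y, B) = 12*(y/2) + B = 6*y + B = B + 6*y)
D(-124, 28) - E(47, -124) = (28 + 6*(-124)) - 1*(-1557) = (28 - 744) + 1557 = -716 + 1557 = 841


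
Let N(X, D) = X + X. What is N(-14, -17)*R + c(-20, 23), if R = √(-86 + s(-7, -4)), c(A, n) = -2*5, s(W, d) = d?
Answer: -10 - 84*I*√10 ≈ -10.0 - 265.63*I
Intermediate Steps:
N(X, D) = 2*X
c(A, n) = -10
R = 3*I*√10 (R = √(-86 - 4) = √(-90) = 3*I*√10 ≈ 9.4868*I)
N(-14, -17)*R + c(-20, 23) = (2*(-14))*(3*I*√10) - 10 = -84*I*√10 - 10 = -10 - 84*I*√10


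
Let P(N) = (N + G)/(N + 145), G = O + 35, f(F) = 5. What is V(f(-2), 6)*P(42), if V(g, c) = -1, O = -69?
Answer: -8/187 ≈ -0.042781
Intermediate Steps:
G = -34 (G = -69 + 35 = -34)
P(N) = (-34 + N)/(145 + N) (P(N) = (N - 34)/(N + 145) = (-34 + N)/(145 + N))
V(f(-2), 6)*P(42) = -(-34 + 42)/(145 + 42) = -8/187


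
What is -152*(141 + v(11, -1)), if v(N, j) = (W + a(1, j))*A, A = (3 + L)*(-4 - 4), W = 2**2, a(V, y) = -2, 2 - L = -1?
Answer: -6840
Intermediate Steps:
L = 3 (L = 2 - 1*(-1) = 2 + 1 = 3)
W = 4
A = -48 (A = (3 + 3)*(-4 - 4) = 6*(-8) = -48)
v(N, j) = -96 (v(N, j) = (4 - 2)*(-48) = 2*(-48) = -96)
-152*(141 + v(11, -1)) = -152*(141 - 96) = -152*45 = -6840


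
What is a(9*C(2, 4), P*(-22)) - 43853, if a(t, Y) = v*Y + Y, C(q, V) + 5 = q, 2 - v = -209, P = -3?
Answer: -29861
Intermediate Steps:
v = 211 (v = 2 - 1*(-209) = 2 + 209 = 211)
C(q, V) = -5 + q
a(t, Y) = 212*Y (a(t, Y) = 211*Y + Y = 212*Y)
a(9*C(2, 4), P*(-22)) - 43853 = 212*(-3*(-22)) - 43853 = 212*66 - 43853 = 13992 - 43853 = -29861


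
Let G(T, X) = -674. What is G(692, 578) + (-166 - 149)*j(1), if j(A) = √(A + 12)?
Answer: -674 - 315*√13 ≈ -1809.7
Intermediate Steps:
j(A) = √(12 + A)
G(692, 578) + (-166 - 149)*j(1) = -674 + (-166 - 149)*√(12 + 1) = -674 - 315*√13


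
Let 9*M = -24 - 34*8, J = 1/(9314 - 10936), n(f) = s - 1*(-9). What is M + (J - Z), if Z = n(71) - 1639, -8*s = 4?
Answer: 11660959/7299 ≈ 1597.6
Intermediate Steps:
s = -½ (s = -⅛*4 = -½ ≈ -0.50000)
n(f) = 17/2 (n(f) = -½ - 1*(-9) = -½ + 9 = 17/2)
J = -1/1622 (J = 1/(-1622) = -1/1622 ≈ -0.00061652)
M = -296/9 (M = (-24 - 34*8)/9 = (-24 - 272)/9 = (⅑)*(-296) = -296/9 ≈ -32.889)
Z = -3261/2 (Z = 17/2 - 1639 = -3261/2 ≈ -1630.5)
M + (J - Z) = -296/9 + (-1/1622 - 1*(-3261/2)) = -296/9 + (-1/1622 + 3261/2) = -296/9 + 1322335/811 = 11660959/7299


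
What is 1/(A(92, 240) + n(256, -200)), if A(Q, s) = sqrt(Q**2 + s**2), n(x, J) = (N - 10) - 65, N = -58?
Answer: 133/48375 + 4*sqrt(4129)/48375 ≈ 0.0080626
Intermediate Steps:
n(x, J) = -133 (n(x, J) = (-58 - 10) - 65 = -68 - 65 = -133)
1/(A(92, 240) + n(256, -200)) = 1/(sqrt(92**2 + 240**2) - 133) = 1/(sqrt(8464 + 57600) - 133) = 1/(sqrt(66064) - 133) = 1/(4*sqrt(4129) - 133) = 1/(-133 + 4*sqrt(4129))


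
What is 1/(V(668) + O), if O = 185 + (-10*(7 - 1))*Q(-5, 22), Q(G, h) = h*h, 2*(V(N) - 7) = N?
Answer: -1/28514 ≈ -3.5070e-5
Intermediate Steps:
V(N) = 7 + N/2
Q(G, h) = h²
O = -28855 (O = 185 - 10*(7 - 1)*22² = 185 - 10*6*484 = 185 - 60*484 = 185 - 29040 = -28855)
1/(V(668) + O) = 1/((7 + (½)*668) - 28855) = 1/((7 + 334) - 28855) = 1/(341 - 28855) = 1/(-28514) = -1/28514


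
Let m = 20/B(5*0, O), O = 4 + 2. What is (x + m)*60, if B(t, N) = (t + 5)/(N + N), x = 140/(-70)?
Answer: 2760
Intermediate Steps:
O = 6
x = -2 (x = 140*(-1/70) = -2)
B(t, N) = (5 + t)/(2*N) (B(t, N) = (5 + t)/((2*N)) = (5 + t)*(1/(2*N)) = (5 + t)/(2*N))
m = 48 (m = 20/(((½)*(5 + 5*0)/6)) = 20/(((½)*(⅙)*(5 + 0))) = 20/(((½)*(⅙)*5)) = 20/(5/12) = 20*(12/5) = 48)
(x + m)*60 = (-2 + 48)*60 = 46*60 = 2760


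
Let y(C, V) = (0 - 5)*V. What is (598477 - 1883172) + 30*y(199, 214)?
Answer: -1316795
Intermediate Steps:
y(C, V) = -5*V
(598477 - 1883172) + 30*y(199, 214) = (598477 - 1883172) + 30*(-5*214) = -1284695 + 30*(-1070) = -1284695 - 32100 = -1316795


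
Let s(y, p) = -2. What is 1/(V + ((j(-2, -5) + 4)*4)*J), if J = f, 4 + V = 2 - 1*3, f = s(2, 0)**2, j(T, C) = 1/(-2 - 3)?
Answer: 5/279 ≈ 0.017921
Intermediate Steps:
j(T, C) = -1/5 (j(T, C) = 1/(-5) = -1/5)
f = 4 (f = (-2)**2 = 4)
V = -5 (V = -4 + (2 - 1*3) = -4 + (2 - 3) = -4 - 1 = -5)
J = 4
1/(V + ((j(-2, -5) + 4)*4)*J) = 1/(-5 + ((-1/5 + 4)*4)*4) = 1/(-5 + ((19/5)*4)*4) = 1/(-5 + (76/5)*4) = 1/(-5 + 304/5) = 1/(279/5) = 5/279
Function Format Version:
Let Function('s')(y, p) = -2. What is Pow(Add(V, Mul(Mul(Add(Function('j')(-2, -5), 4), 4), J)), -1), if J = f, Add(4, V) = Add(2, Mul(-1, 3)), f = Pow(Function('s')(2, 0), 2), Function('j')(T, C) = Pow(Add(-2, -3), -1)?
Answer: Rational(5, 279) ≈ 0.017921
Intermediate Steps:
Function('j')(T, C) = Rational(-1, 5) (Function('j')(T, C) = Pow(-5, -1) = Rational(-1, 5))
f = 4 (f = Pow(-2, 2) = 4)
V = -5 (V = Add(-4, Add(2, Mul(-1, 3))) = Add(-4, Add(2, -3)) = Add(-4, -1) = -5)
J = 4
Pow(Add(V, Mul(Mul(Add(Function('j')(-2, -5), 4), 4), J)), -1) = Pow(Add(-5, Mul(Mul(Add(Rational(-1, 5), 4), 4), 4)), -1) = Pow(Add(-5, Mul(Mul(Rational(19, 5), 4), 4)), -1) = Pow(Add(-5, Mul(Rational(76, 5), 4)), -1) = Pow(Add(-5, Rational(304, 5)), -1) = Pow(Rational(279, 5), -1) = Rational(5, 279)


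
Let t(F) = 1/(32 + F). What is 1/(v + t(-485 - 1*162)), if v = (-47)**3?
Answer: -615/63851146 ≈ -9.6318e-6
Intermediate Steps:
v = -103823
1/(v + t(-485 - 1*162)) = 1/(-103823 + 1/(32 + (-485 - 1*162))) = 1/(-103823 + 1/(32 + (-485 - 162))) = 1/(-103823 + 1/(32 - 647)) = 1/(-103823 + 1/(-615)) = 1/(-103823 - 1/615) = 1/(-63851146/615) = -615/63851146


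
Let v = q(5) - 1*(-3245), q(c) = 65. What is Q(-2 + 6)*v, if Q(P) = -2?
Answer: -6620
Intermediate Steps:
v = 3310 (v = 65 - 1*(-3245) = 65 + 3245 = 3310)
Q(-2 + 6)*v = -2*3310 = -6620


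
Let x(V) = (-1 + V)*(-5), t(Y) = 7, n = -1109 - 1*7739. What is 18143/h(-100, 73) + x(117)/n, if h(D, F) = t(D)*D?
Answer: -357418/13825 ≈ -25.853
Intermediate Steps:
n = -8848 (n = -1109 - 7739 = -8848)
h(D, F) = 7*D
x(V) = 5 - 5*V
18143/h(-100, 73) + x(117)/n = 18143/((7*(-100))) + (5 - 5*117)/(-8848) = 18143/(-700) + (5 - 585)*(-1/8848) = 18143*(-1/700) - 580*(-1/8848) = -18143/700 + 145/2212 = -357418/13825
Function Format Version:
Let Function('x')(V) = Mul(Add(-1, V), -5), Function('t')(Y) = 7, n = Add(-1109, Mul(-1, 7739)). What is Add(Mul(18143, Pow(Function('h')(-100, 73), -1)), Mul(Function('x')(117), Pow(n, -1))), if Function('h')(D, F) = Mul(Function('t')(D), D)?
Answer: Rational(-357418, 13825) ≈ -25.853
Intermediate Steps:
n = -8848 (n = Add(-1109, -7739) = -8848)
Function('h')(D, F) = Mul(7, D)
Function('x')(V) = Add(5, Mul(-5, V))
Add(Mul(18143, Pow(Function('h')(-100, 73), -1)), Mul(Function('x')(117), Pow(n, -1))) = Add(Mul(18143, Pow(Mul(7, -100), -1)), Mul(Add(5, Mul(-5, 117)), Pow(-8848, -1))) = Add(Mul(18143, Pow(-700, -1)), Mul(Add(5, -585), Rational(-1, 8848))) = Add(Mul(18143, Rational(-1, 700)), Mul(-580, Rational(-1, 8848))) = Add(Rational(-18143, 700), Rational(145, 2212)) = Rational(-357418, 13825)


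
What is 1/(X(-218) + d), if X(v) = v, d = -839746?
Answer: -1/839964 ≈ -1.1905e-6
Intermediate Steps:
1/(X(-218) + d) = 1/(-218 - 839746) = 1/(-839964) = -1/839964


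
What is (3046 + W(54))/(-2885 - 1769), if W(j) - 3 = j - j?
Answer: -3049/4654 ≈ -0.65514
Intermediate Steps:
W(j) = 3 (W(j) = 3 + (j - j) = 3 + 0 = 3)
(3046 + W(54))/(-2885 - 1769) = (3046 + 3)/(-2885 - 1769) = 3049/(-4654) = 3049*(-1/4654) = -3049/4654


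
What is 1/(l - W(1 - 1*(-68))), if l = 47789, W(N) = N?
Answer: 1/47720 ≈ 2.0956e-5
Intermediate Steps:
1/(l - W(1 - 1*(-68))) = 1/(47789 - (1 - 1*(-68))) = 1/(47789 - (1 + 68)) = 1/(47789 - 1*69) = 1/(47789 - 69) = 1/47720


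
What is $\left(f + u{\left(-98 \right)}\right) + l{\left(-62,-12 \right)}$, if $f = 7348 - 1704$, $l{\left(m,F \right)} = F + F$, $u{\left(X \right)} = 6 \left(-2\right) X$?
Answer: $6796$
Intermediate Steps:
$u{\left(X \right)} = - 12 X$
$l{\left(m,F \right)} = 2 F$
$f = 5644$ ($f = 7348 - 1704 = 5644$)
$\left(f + u{\left(-98 \right)}\right) + l{\left(-62,-12 \right)} = \left(5644 - -1176\right) + 2 \left(-12\right) = \left(5644 + 1176\right) - 24 = 6820 - 24 = 6796$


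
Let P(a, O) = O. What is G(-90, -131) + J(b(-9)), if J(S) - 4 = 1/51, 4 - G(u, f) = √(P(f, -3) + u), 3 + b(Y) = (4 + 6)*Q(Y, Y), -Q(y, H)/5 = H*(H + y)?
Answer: 409/51 - I*√93 ≈ 8.0196 - 9.6436*I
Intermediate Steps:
Q(y, H) = -5*H*(H + y)
b(Y) = -3 - 100*Y² (b(Y) = -3 + (4 + 6)*(-5*Y*(Y + Y)) = -3 + 10*(-5*Y*2*Y) = -3 + 10*(-10*Y²) = -3 - 100*Y²)
G(u, f) = 4 - √(-3 + u)
J(S) = 205/51 (J(S) = 4 + 1/51 = 205/51)
G(-90, -131) + J(b(-9)) = (4 - √(-3 - 90)) + 205/51 = (4 - √(-93)) + 205/51 = (4 - I*√93) + 205/51 = 409/51 - I*√93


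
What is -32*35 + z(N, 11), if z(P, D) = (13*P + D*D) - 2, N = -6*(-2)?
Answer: -845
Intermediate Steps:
N = 12
z(P, D) = -2 + D² + 13*P (z(P, D) = (13*P + D²) - 2 = (D² + 13*P) - 2 = -2 + D² + 13*P)
-32*35 + z(N, 11) = -32*35 + (-2 + 11² + 13*12) = -1120 + (-2 + 121 + 156) = -1120 + 275 = -845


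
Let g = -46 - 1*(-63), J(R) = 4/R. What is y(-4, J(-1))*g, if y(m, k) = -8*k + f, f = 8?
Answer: 680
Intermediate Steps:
g = 17 (g = -46 + 63 = 17)
y(m, k) = 8 - 8*k (y(m, k) = -8*k + 8 = 8 - 8*k)
y(-4, J(-1))*g = (8 - 32/(-1))*17 = (8 - 32*(-1))*17 = (8 - 8*(-4))*17 = (8 + 32)*17 = 40*17 = 680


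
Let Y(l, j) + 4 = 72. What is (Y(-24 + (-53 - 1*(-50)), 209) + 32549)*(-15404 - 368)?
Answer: -514435324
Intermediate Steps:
Y(l, j) = 68 (Y(l, j) = -4 + 72 = 68)
(Y(-24 + (-53 - 1*(-50)), 209) + 32549)*(-15404 - 368) = (68 + 32549)*(-15404 - 368) = 32617*(-15772) = -514435324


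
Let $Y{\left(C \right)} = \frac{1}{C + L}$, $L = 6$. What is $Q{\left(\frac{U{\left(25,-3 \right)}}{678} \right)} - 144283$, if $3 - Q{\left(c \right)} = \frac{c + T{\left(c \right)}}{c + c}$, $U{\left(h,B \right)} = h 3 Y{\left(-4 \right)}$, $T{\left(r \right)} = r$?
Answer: $-144281$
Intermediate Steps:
$Y{\left(C \right)} = \frac{1}{6 + C}$ ($Y{\left(C \right)} = \frac{1}{C + 6} = \frac{1}{6 + C}$)
$U{\left(h,B \right)} = \frac{3 h}{2}$ ($U{\left(h,B \right)} = \frac{h 3}{6 - 4} = \frac{3 h}{2}$)
$Q{\left(c \right)} = 2$ ($Q{\left(c \right)} = 3 - \frac{c + c}{c + c} = 3 - \frac{2 c}{2 c} = 3 - 2 c \frac{1}{2 c} = 3 - 1 = 2$)
$Q{\left(\frac{U{\left(25,-3 \right)}}{678} \right)} - 144283 = 2 - 144283 = -144281$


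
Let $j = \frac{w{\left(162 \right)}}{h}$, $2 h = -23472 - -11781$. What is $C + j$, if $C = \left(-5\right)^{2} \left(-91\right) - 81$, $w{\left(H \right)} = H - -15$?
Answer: $- \frac{9181450}{3897} \approx -2356.0$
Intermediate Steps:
$w{\left(H \right)} = 15 + H$ ($w{\left(H \right)} = H + 15 = 15 + H$)
$h = - \frac{11691}{2}$ ($h = \frac{-23472 - -11781}{2} = \frac{-23472 + 11781}{2} = \frac{1}{2} \left(-11691\right) = - \frac{11691}{2} \approx -5845.5$)
$C = -2356$ ($C = 25 \left(-91\right) - 81 = -2275 - 81 = -2356$)
$j = - \frac{118}{3897}$ ($j = \frac{15 + 162}{- \frac{11691}{2}} = 177 \left(- \frac{2}{11691}\right) = - \frac{118}{3897} \approx -0.03028$)
$C + j = -2356 - \frac{118}{3897} = - \frac{9181450}{3897}$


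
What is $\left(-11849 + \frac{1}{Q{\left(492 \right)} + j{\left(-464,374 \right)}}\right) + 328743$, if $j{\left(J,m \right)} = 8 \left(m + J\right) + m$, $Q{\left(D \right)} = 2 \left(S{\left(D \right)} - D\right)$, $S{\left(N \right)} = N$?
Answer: $\frac{109645323}{346} \approx 3.1689 \cdot 10^{5}$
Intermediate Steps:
$Q{\left(D \right)} = 0$ ($Q{\left(D \right)} = 2 \left(D - D\right) = 2 \cdot 0 = 0$)
$j{\left(J,m \right)} = 8 J + 9 m$ ($j{\left(J,m \right)} = 8 \left(J + m\right) + m = \left(8 J + 8 m\right) + m = 8 J + 9 m$)
$\left(-11849 + \frac{1}{Q{\left(492 \right)} + j{\left(-464,374 \right)}}\right) + 328743 = \left(-11849 + \frac{1}{0 + \left(8 \left(-464\right) + 9 \cdot 374\right)}\right) + 328743 = \left(-11849 + \frac{1}{0 + \left(-3712 + 3366\right)}\right) + 328743 = \left(-11849 + \frac{1}{0 - 346}\right) + 328743 = \left(-11849 + \frac{1}{-346}\right) + 328743 = \left(-11849 - \frac{1}{346}\right) + 328743 = - \frac{4099755}{346} + 328743 = \frac{109645323}{346}$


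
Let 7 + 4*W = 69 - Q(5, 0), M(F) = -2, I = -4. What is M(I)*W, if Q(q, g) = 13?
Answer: -49/2 ≈ -24.500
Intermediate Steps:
W = 49/4 (W = -7/4 + (69 - 1*13)/4 = -7/4 + (69 - 13)/4 = -7/4 + (¼)*56 = -7/4 + 14 = 49/4 ≈ 12.250)
M(I)*W = -2*49/4 = -49/2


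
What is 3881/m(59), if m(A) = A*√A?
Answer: 3881*√59/3481 ≈ 8.5638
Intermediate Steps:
m(A) = A^(3/2)
3881/m(59) = 3881/(59^(3/2)) = 3881/((59*√59)) = 3881*(√59/3481) = 3881*√59/3481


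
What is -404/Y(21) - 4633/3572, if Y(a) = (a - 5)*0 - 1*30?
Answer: 652049/53580 ≈ 12.170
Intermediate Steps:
Y(a) = -30 (Y(a) = (-5 + a)*0 - 30 = 0 - 30 = -30)
-404/Y(21) - 4633/3572 = -404/(-30) - 4633/3572 = -404*(-1/30) - 4633*1/3572 = 202/15 - 4633/3572 = 652049/53580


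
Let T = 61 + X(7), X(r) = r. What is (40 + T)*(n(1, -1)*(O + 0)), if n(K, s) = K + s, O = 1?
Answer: 0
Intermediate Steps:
T = 68 (T = 61 + 7 = 68)
(40 + T)*(n(1, -1)*(O + 0)) = (40 + 68)*((1 - 1)*(1 + 0)) = 108*(0*1) = 108*0 = 0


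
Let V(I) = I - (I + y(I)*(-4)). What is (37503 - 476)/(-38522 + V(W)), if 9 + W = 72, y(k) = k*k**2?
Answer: 37027/961666 ≈ 0.038503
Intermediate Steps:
y(k) = k**3
W = 63 (W = -9 + 72 = 63)
V(I) = 4*I**3 (V(I) = I - (I + I**3*(-4)) = I - (I - 4*I**3) = I + (-I + 4*I**3) = 4*I**3)
(37503 - 476)/(-38522 + V(W)) = (37503 - 476)/(-38522 + 4*63**3) = 37027/(-38522 + 4*250047) = 37027/(-38522 + 1000188) = 37027/961666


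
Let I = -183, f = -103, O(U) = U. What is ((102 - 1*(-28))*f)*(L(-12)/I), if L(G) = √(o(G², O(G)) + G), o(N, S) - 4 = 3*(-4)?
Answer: 26780*I*√5/183 ≈ 327.22*I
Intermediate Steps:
o(N, S) = -8 (o(N, S) = 4 + 3*(-4) = 4 - 12 = -8)
L(G) = √(-8 + G)
((102 - 1*(-28))*f)*(L(-12)/I) = ((102 - 1*(-28))*(-103))*(√(-8 - 12)/(-183)) = ((102 + 28)*(-103))*(√(-20)*(-1/183)) = (130*(-103))*((2*I*√5)*(-1/183)) = -(-26780)*I*√5/183 = 26780*I*√5/183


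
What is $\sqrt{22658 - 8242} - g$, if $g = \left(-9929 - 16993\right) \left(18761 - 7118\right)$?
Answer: $313452846 + 4 \sqrt{901} \approx 3.1345 \cdot 10^{8}$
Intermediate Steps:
$g = -313452846$ ($g = \left(-26922\right) 11643 = -313452846$)
$\sqrt{22658 - 8242} - g = \sqrt{22658 - 8242} - -313452846 = \sqrt{14416} + 313452846 = 4 \sqrt{901} + 313452846 = 313452846 + 4 \sqrt{901}$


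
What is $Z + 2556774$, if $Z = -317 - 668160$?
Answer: $1888297$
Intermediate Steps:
$Z = -668477$ ($Z = -317 - 668160 = -668477$)
$Z + 2556774 = -668477 + 2556774 = 1888297$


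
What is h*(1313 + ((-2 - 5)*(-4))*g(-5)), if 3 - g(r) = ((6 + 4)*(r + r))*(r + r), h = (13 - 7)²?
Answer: -957708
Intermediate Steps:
h = 36 (h = 6² = 36)
g(r) = 3 - 40*r² (g(r) = 3 - (6 + 4)*(r + r)*(r + r) = 3 - 10*(2*r)*2*r = 3 - 20*r*2*r = 3 - 40*r²)
h*(1313 + ((-2 - 5)*(-4))*g(-5)) = 36*(1313 + ((-2 - 5)*(-4))*(3 - 40*(-5)²)) = 36*(1313 + (-7*(-4))*(3 - 40*25)) = 36*(1313 + 28*(3 - 1000)) = 36*(1313 + 28*(-997)) = 36*(1313 - 27916) = 36*(-26603) = -957708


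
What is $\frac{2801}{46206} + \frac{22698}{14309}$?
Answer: $\frac{1088863297}{661161654} \approx 1.6469$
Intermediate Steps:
$\frac{2801}{46206} + \frac{22698}{14309} = \frac{1088863297}{661161654}$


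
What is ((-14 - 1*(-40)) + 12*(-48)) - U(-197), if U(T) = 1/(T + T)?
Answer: -216699/394 ≈ -550.00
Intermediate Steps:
U(T) = 1/(2*T)
((-14 - 1*(-40)) + 12*(-48)) - U(-197) = ((-14 - 1*(-40)) + 12*(-48)) - 1/(2*(-197)) = ((-14 + 40) - 576) - (-1)/(2*197) = (26 - 576) - 1*(-1/394) = -550 + 1/394 = -216699/394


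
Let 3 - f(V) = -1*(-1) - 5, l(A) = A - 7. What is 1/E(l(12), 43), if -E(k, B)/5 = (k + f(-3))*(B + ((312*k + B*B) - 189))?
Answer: -1/195780 ≈ -5.1078e-6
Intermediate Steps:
l(A) = -7 + A
f(V) = 7 (f(V) = 3 - (-1*(-1) - 5) = 3 - (1 - 5) = 3 - 1*(-4) = 3 + 4 = 7)
E(k, B) = -5*(7 + k)*(-189 + B + B**2 + 312*k) (E(k, B) = -5*(k + 7)*(B + ((312*k + B*B) - 189)) = -5*(7 + k)*(B + ((312*k + B**2) - 189)) = -5*(7 + k)*(B + ((B**2 + 312*k) - 189)) = -5*(7 + k)*(B + (-189 + B**2 + 312*k)) = -5*(7 + k)*(-189 + B + B**2 + 312*k))
1/E(l(12), 43) = 1/(6615 - 9975*(-7 + 12) - 1560*(-7 + 12)**2 - 35*43 - 35*43**2 - 5*43*(-7 + 12) - 5*(-7 + 12)*43**2) = 1/(6615 - 9975*5 - 1560*5**2 - 1505 - 35*1849 - 5*43*5 - 5*5*1849) = 1/(6615 - 49875 - 1560*25 - 1505 - 64715 - 1075 - 46225) = 1/(6615 - 49875 - 39000 - 1505 - 64715 - 1075 - 46225) = 1/(-195780) = -1/195780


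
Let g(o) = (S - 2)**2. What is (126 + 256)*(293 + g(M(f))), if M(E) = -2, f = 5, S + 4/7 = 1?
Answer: 5530596/49 ≈ 1.1287e+5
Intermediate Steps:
S = 3/7 (S = -4/7 + 1 = 3/7 ≈ 0.42857)
g(o) = 121/49 (g(o) = (3/7 - 2)**2 = (-11/7)**2 = 121/49)
(126 + 256)*(293 + g(M(f))) = (126 + 256)*(293 + 121/49) = 382*(14478/49) = 5530596/49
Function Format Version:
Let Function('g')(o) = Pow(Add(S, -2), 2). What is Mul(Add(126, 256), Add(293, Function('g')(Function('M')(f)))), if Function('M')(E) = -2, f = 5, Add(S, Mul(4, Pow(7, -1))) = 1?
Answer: Rational(5530596, 49) ≈ 1.1287e+5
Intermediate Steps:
S = Rational(3, 7) (S = Add(Rational(-4, 7), 1) = Rational(3, 7) ≈ 0.42857)
Function('g')(o) = Rational(121, 49) (Function('g')(o) = Pow(Add(Rational(3, 7), -2), 2) = Pow(Rational(-11, 7), 2) = Rational(121, 49))
Mul(Add(126, 256), Add(293, Function('g')(Function('M')(f)))) = Mul(Add(126, 256), Add(293, Rational(121, 49))) = Mul(382, Rational(14478, 49)) = Rational(5530596, 49)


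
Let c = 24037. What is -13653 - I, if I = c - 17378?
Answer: -20312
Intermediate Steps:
I = 6659 (I = 24037 - 17378 = 6659)
-13653 - I = -13653 - 1*6659 = -13653 - 6659 = -20312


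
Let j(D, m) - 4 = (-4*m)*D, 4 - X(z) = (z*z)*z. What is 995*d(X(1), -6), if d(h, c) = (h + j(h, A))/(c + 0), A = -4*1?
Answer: -54725/6 ≈ -9120.8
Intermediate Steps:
X(z) = 4 - z**3 (X(z) = 4 - z*z*z = 4 - z**2*z = 4 - z**3)
A = -4
j(D, m) = 4 - 4*D*m (j(D, m) = 4 + (-4*m)*D = 4 - 4*D*m)
d(h, c) = (4 + 17*h)/c (d(h, c) = (h + (4 - 4*h*(-4)))/(c + 0) = (h + (4 + 16*h))/c = (4 + 17*h)/c)
995*d(X(1), -6) = 995*((4 + 17*(4 - 1*1**3))/(-6)) = 995*(-(4 + 17*(4 - 1*1))/6) = 995*(-(4 + 17*(4 - 1))/6) = 995*(-(4 + 17*3)/6) = 995*(-(4 + 51)/6) = 995*(-1/6*55) = 995*(-55/6) = -54725/6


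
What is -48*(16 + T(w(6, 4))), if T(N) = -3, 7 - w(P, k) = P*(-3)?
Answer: -624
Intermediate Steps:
w(P, k) = 7 + 3*P (w(P, k) = 7 - P*(-3) = 7 - (-3)*P = 7 + 3*P)
-48*(16 + T(w(6, 4))) = -48*(16 - 3) = -48*13 = -624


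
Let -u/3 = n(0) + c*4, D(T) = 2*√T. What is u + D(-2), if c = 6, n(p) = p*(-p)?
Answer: -72 + 2*I*√2 ≈ -72.0 + 2.8284*I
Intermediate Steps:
n(p) = -p²
u = -72 (u = -3*(-1*0² + 6*4) = -3*(-1*0 + 24) = -3*(0 + 24) = -3*24 = -72)
u + D(-2) = -72 + 2*√(-2) = -72 + 2*(I*√2) = -72 + 2*I*√2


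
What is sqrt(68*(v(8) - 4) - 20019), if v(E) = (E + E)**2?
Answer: 31*I*sqrt(3) ≈ 53.694*I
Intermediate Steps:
v(E) = 4*E**2 (v(E) = (2*E)**2 = 4*E**2)
sqrt(68*(v(8) - 4) - 20019) = sqrt(68*(4*8**2 - 4) - 20019) = sqrt(68*(4*64 - 4) - 20019) = sqrt(68*(256 - 4) - 20019) = sqrt(68*252 - 20019) = sqrt(17136 - 20019) = sqrt(-2883) = 31*I*sqrt(3)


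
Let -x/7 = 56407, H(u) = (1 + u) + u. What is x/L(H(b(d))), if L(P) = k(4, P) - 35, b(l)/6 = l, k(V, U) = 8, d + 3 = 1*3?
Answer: 394849/27 ≈ 14624.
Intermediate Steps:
d = 0 (d = -3 + 1*3 = -3 + 3 = 0)
b(l) = 6*l
H(u) = 1 + 2*u
x = -394849 (x = -7*56407 = -394849)
L(P) = -27 (L(P) = 8 - 35 = -27)
x/L(H(b(d))) = -394849/(-27) = -394849*(-1/27) = 394849/27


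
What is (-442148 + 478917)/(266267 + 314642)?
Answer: 36769/580909 ≈ 0.063296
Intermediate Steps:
(-442148 + 478917)/(266267 + 314642) = 36769/580909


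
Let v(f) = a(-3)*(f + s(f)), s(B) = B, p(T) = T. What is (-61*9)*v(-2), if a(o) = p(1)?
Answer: 2196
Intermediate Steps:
a(o) = 1
v(f) = 2*f (v(f) = 1*(f + f) = 1*(2*f) = 2*f)
(-61*9)*v(-2) = (-61*9)*(2*(-2)) = -549*(-4) = 2196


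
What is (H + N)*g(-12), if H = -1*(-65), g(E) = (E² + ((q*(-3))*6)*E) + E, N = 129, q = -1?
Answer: -16296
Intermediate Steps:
g(E) = E² + 19*E (g(E) = (E² + (-1*(-3)*6)*E) + E = (E² + (3*6)*E) + E = (E² + 18*E) + E = E² + 19*E)
H = 65
(H + N)*g(-12) = (65 + 129)*(-12*(19 - 12)) = 194*(-12*7) = 194*(-84) = -16296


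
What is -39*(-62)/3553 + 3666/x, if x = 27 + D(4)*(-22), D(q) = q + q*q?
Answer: -12026664/1467389 ≈ -8.1960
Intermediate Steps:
D(q) = q + q²
x = -413 (x = 27 + (4*(1 + 4))*(-22) = 27 + (4*5)*(-22) = 27 + 20*(-22) = 27 - 440 = -413)
-39*(-62)/3553 + 3666/x = -39*(-62)/3553 + 3666/(-413) = 2418*(1/3553) + 3666*(-1/413) = 2418/3553 - 3666/413 = -12026664/1467389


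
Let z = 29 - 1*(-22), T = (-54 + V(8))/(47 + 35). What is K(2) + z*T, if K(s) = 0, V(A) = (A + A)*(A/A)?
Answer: -969/41 ≈ -23.634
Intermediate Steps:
V(A) = 2*A (V(A) = (2*A)*1 = 2*A)
T = -19/41 (T = (-54 + 2*8)/(47 + 35) = (-54 + 16)/82 = -38*1/82 = -19/41 ≈ -0.46341)
z = 51 (z = 29 + 22 = 51)
K(2) + z*T = 0 + 51*(-19/41) = 0 - 969/41 = -969/41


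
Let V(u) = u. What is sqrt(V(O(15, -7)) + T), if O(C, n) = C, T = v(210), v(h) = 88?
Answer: sqrt(103) ≈ 10.149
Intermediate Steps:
T = 88
sqrt(V(O(15, -7)) + T) = sqrt(15 + 88) = sqrt(103)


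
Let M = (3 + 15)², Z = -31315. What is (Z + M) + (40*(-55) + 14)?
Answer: -33177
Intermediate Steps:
M = 324 (M = 18² = 324)
(Z + M) + (40*(-55) + 14) = (-31315 + 324) + (40*(-55) + 14) = -30991 + (-2200 + 14) = -30991 - 2186 = -33177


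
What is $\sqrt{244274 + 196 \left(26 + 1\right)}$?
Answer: $\sqrt{249566} \approx 499.57$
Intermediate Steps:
$\sqrt{244274 + 196 \left(26 + 1\right)} = \sqrt{244274 + 196 \cdot 27} = \sqrt{244274 + 5292} = \sqrt{249566}$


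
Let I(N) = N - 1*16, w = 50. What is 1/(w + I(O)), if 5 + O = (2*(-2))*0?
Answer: 1/29 ≈ 0.034483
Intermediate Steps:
O = -5 (O = -5 + (2*(-2))*0 = -5 - 4*0 = -5 + 0 = -5)
I(N) = -16 + N (I(N) = N - 16 = -16 + N)
1/(w + I(O)) = 1/(50 + (-16 - 5)) = 1/(50 - 21) = 1/29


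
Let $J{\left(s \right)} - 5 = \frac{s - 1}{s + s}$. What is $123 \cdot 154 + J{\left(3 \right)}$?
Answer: $\frac{56842}{3} \approx 18947.0$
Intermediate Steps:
$J{\left(s \right)} = 5 + \frac{-1 + s}{2 s}$ ($J{\left(s \right)} = 5 + \frac{s - 1}{s + s} = 5 + \frac{-1 + s}{2 s}$)
$123 \cdot 154 + J{\left(3 \right)} = 123 \cdot 154 + \frac{-1 + 11 \cdot 3}{2 \cdot 3} = 18942 + \frac{1}{2} \cdot \frac{1}{3} \left(-1 + 33\right) = 18942 + \frac{1}{2} \cdot \frac{1}{3} \cdot 32 = 18942 + \frac{16}{3} = \frac{56842}{3}$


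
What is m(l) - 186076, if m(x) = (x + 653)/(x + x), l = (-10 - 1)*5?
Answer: -10234479/55 ≈ -1.8608e+5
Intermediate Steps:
l = -55 (l = -11*5 = -55)
m(x) = (653 + x)/(2*x) (m(x) = (653 + x)/((2*x)) = (653 + x)*(1/(2*x)) = (653 + x)/(2*x))
m(l) - 186076 = (1/2)*(653 - 55)/(-55) - 186076 = (1/2)*(-1/55)*598 - 186076 = -299/55 - 186076 = -10234479/55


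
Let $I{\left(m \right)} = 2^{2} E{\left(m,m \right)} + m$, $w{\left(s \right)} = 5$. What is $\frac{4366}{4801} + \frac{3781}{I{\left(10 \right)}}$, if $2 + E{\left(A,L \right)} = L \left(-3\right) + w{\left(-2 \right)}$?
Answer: $- \frac{17724713}{470498} \approx -37.672$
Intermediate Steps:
$E{\left(A,L \right)} = 3 - 3 L$ ($E{\left(A,L \right)} = -2 + \left(L \left(-3\right) + 5\right) = -2 - \left(-5 + 3 L\right) = 3 - 3 L$)
$I{\left(m \right)} = 12 - 11 m$ ($I{\left(m \right)} = 2^{2} \left(3 - 3 m\right) + m = 4 \left(3 - 3 m\right) + m = \left(12 - 12 m\right) + m = 12 - 11 m$)
$\frac{4366}{4801} + \frac{3781}{I{\left(10 \right)}} = \frac{4366}{4801} + \frac{3781}{12 - 110} = 4366 \cdot \frac{1}{4801} + \frac{3781}{12 - 110} = \frac{4366}{4801} + \frac{3781}{-98} = \frac{4366}{4801} + 3781 \left(- \frac{1}{98}\right) = \frac{4366}{4801} - \frac{3781}{98} = - \frac{17724713}{470498}$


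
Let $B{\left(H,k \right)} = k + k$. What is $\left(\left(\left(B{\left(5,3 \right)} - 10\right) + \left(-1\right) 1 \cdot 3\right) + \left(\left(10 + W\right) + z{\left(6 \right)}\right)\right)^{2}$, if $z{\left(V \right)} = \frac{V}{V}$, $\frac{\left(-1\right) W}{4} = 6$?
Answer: $400$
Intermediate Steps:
$W = -24$ ($W = \left(-4\right) 6 = -24$)
$B{\left(H,k \right)} = 2 k$
$z{\left(V \right)} = 1$
$\left(\left(\left(B{\left(5,3 \right)} - 10\right) + \left(-1\right) 1 \cdot 3\right) + \left(\left(10 + W\right) + z{\left(6 \right)}\right)\right)^{2} = \left(\left(\left(2 \cdot 3 - 10\right) + \left(-1\right) 1 \cdot 3\right) + \left(\left(10 - 24\right) + 1\right)\right)^{2} = \left(\left(\left(6 - 10\right) - 3\right) + \left(-14 + 1\right)\right)^{2} = \left(\left(-4 - 3\right) - 13\right)^{2} = \left(-7 - 13\right)^{2} = \left(-20\right)^{2} = 400$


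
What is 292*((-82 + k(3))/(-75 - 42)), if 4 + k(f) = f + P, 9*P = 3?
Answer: 72416/351 ≈ 206.31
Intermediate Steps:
P = ⅓ (P = (⅑)*3 = ⅓ ≈ 0.33333)
k(f) = -11/3 + f (k(f) = -4 + (f + ⅓) = -4 + (⅓ + f) = -11/3 + f)
292*((-82 + k(3))/(-75 - 42)) = 292*((-82 + (-11/3 + 3))/(-75 - 42)) = 292*((-82 - ⅔)/(-117)) = 292*(-248/3*(-1/117)) = 292*(248/351) = 72416/351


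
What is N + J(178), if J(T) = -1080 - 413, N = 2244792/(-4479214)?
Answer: -3344855647/2239607 ≈ -1493.5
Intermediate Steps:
N = -1122396/2239607 (N = 2244792*(-1/4479214) = -1122396/2239607 ≈ -0.50116)
J(T) = -1493
N + J(178) = -1122396/2239607 - 1493 = -3344855647/2239607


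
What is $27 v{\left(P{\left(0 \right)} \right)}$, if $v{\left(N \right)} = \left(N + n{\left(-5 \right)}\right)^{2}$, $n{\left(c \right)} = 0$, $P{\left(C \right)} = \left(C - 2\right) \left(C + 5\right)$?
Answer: $2700$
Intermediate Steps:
$P{\left(C \right)} = \left(-2 + C\right) \left(5 + C\right)$
$v{\left(N \right)} = N^{2}$ ($v{\left(N \right)} = \left(N + 0\right)^{2} = N^{2}$)
$27 v{\left(P{\left(0 \right)} \right)} = 27 \left(-10 + 0^{2} + 3 \cdot 0\right)^{2} = 27 \left(-10 + 0 + 0\right)^{2} = 27 \left(-10\right)^{2} = 27 \cdot 100 = 2700$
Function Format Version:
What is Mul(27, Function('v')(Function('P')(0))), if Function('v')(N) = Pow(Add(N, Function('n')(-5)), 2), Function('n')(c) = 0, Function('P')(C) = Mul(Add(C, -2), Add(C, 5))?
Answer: 2700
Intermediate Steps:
Function('P')(C) = Mul(Add(-2, C), Add(5, C))
Function('v')(N) = Pow(N, 2) (Function('v')(N) = Pow(Add(N, 0), 2) = Pow(N, 2))
Mul(27, Function('v')(Function('P')(0))) = Mul(27, Pow(Add(-10, Pow(0, 2), Mul(3, 0)), 2)) = Mul(27, Pow(Add(-10, 0, 0), 2)) = Mul(27, Pow(-10, 2)) = Mul(27, 100) = 2700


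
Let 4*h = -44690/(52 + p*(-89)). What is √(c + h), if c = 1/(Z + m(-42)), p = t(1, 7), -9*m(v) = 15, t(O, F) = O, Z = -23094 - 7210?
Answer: √13667913603403694/6727858 ≈ 17.377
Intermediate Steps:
Z = -30304
m(v) = -5/3 (m(v) = -⅑*15 = -5/3)
p = 1
c = -3/90917 (c = 1/(-30304 - 5/3) = 1/(-90917/3) = -3/90917 ≈ -3.2997e-5)
h = 22345/74 (h = (-44690/(52 + 1*(-89)))/4 = (-44690/(52 - 89))/4 = (-44690/(-37))/4 = (-44690*(-1/37))/4 = (¼)*(44690/37) = 22345/74 ≈ 301.96)
√(c + h) = √(-3/90917 + 22345/74) = √(2031540143/6727858) = √13667913603403694/6727858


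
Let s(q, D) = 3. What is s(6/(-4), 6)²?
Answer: 9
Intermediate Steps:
s(6/(-4), 6)² = 3² = 9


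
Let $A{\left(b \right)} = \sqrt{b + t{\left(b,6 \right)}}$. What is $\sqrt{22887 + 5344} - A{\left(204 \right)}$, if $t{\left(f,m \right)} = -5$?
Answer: $\sqrt{28231} - \sqrt{199} \approx 153.91$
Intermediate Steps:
$A{\left(b \right)} = \sqrt{-5 + b}$ ($A{\left(b \right)} = \sqrt{b - 5} = \sqrt{-5 + b}$)
$\sqrt{22887 + 5344} - A{\left(204 \right)} = \sqrt{22887 + 5344} - \sqrt{-5 + 204} = \sqrt{28231} - \sqrt{199}$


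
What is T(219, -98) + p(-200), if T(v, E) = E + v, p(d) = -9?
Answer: 112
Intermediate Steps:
T(219, -98) + p(-200) = (-98 + 219) - 9 = 121 - 9 = 112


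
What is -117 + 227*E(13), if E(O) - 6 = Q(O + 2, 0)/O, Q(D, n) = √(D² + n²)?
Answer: 19590/13 ≈ 1506.9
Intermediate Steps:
E(O) = 6 + √((2 + O)²)/O (E(O) = 6 + √((O + 2)² + 0²)/O = 6 + √((2 + O)² + 0)/O = 6 + √((2 + O)²)/O)
-117 + 227*E(13) = -117 + 227*(6 + √((2 + 13)²)/13) = -117 + 227*(6 + √(15²)/13) = -117 + 227*(6 + √225/13) = -117 + 227*(6 + (1/13)*15) = -117 + 227*(6 + 15/13) = -117 + 227*(93/13) = -117 + 21111/13 = 19590/13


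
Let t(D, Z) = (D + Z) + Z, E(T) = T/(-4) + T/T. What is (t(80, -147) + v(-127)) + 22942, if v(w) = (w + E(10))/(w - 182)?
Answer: 14046161/618 ≈ 22728.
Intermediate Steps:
E(T) = 1 - T/4 (E(T) = T*(-1/4) + 1 = -T/4 + 1 = 1 - T/4)
t(D, Z) = D + 2*Z
v(w) = (-3/2 + w)/(-182 + w) (v(w) = (w + (1 - 1/4*10))/(w - 182) = (w + (1 - 5/2))/(-182 + w) = (w - 3/2)/(-182 + w) = (-3/2 + w)/(-182 + w))
(t(80, -147) + v(-127)) + 22942 = ((80 + 2*(-147)) + (-3/2 - 127)/(-182 - 127)) + 22942 = ((80 - 294) - 257/2/(-309)) + 22942 = (-214 - 1/309*(-257/2)) + 22942 = (-214 + 257/618) + 22942 = -131995/618 + 22942 = 14046161/618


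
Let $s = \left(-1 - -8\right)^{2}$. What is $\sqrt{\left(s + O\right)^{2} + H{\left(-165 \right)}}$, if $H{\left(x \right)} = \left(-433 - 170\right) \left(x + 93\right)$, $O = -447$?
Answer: $2 \sqrt{50455} \approx 449.24$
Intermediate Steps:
$s = 49$ ($s = \left(-1 + 8\right)^{2} = 7^{2} = 49$)
$H{\left(x \right)} = -56079 - 603 x$ ($H{\left(x \right)} = - 603 \left(93 + x\right) = -56079 - 603 x$)
$\sqrt{\left(s + O\right)^{2} + H{\left(-165 \right)}} = \sqrt{\left(49 - 447\right)^{2} - -43416} = \sqrt{\left(-398\right)^{2} + \left(-56079 + 99495\right)} = \sqrt{158404 + 43416} = \sqrt{201820} = 2 \sqrt{50455}$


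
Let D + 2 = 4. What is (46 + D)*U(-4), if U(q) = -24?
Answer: -1152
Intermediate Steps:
D = 2 (D = -2 + 4 = 2)
(46 + D)*U(-4) = (46 + 2)*(-24) = 48*(-24) = -1152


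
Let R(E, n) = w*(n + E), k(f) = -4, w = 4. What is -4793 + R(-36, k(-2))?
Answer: -4953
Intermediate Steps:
R(E, n) = 4*E + 4*n (R(E, n) = 4*(n + E) = 4*(E + n) = 4*E + 4*n)
-4793 + R(-36, k(-2)) = -4793 + (4*(-36) + 4*(-4)) = -4793 + (-144 - 16) = -4793 - 160 = -4953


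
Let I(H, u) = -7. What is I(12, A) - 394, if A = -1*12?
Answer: -401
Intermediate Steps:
A = -12
I(12, A) - 394 = -7 - 394 = -401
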